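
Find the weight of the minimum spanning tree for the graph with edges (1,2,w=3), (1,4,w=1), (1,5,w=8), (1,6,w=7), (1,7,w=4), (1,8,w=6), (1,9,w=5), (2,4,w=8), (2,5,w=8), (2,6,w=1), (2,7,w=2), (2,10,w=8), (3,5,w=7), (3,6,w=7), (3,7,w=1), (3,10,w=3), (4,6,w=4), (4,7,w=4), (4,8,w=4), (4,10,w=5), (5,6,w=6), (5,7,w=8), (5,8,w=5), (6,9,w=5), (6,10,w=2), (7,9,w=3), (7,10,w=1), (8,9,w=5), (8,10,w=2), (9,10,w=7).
19 (MST edges: (1,2,w=3), (1,4,w=1), (2,6,w=1), (2,7,w=2), (3,7,w=1), (5,8,w=5), (7,9,w=3), (7,10,w=1), (8,10,w=2); sum of weights 3 + 1 + 1 + 2 + 1 + 5 + 3 + 1 + 2 = 19)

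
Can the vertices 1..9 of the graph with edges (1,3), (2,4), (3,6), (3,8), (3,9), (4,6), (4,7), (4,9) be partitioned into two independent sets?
Yes. Partition: {1, 2, 5, 6, 7, 8, 9}, {3, 4}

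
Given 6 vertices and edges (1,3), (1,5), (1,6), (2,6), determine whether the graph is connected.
No, it has 2 components: {1, 2, 3, 5, 6}, {4}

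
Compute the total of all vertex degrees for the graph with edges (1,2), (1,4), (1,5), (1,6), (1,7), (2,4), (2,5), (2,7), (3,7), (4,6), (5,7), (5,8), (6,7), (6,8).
28 (handshake: sum of degrees = 2|E| = 2 x 14 = 28)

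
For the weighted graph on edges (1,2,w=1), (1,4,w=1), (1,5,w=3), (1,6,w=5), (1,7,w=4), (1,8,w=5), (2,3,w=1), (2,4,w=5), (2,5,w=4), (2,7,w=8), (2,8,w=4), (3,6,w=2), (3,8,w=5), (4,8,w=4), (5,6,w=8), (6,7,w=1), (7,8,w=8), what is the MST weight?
13 (MST edges: (1,2,w=1), (1,4,w=1), (1,5,w=3), (2,3,w=1), (2,8,w=4), (3,6,w=2), (6,7,w=1); sum of weights 1 + 1 + 3 + 1 + 4 + 2 + 1 = 13)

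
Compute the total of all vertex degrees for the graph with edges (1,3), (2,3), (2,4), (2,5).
8 (handshake: sum of degrees = 2|E| = 2 x 4 = 8)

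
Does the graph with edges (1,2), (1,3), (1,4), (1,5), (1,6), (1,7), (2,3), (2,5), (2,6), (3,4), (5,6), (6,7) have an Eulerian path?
Yes (the graph is connected and exactly 2 vertices have odd degree: {3, 5}; any Eulerian path must start and end at those)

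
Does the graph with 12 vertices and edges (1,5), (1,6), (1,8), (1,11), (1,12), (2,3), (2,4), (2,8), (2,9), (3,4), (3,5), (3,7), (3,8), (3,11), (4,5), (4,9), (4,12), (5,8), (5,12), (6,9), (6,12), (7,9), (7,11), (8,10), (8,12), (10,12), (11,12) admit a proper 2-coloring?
No (odd cycle of length 3: 8 -> 1 -> 12 -> 8)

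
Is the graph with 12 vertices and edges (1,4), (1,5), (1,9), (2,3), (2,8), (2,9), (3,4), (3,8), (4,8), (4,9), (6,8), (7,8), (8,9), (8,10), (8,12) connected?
No, it has 2 components: {1, 2, 3, 4, 5, 6, 7, 8, 9, 10, 12}, {11}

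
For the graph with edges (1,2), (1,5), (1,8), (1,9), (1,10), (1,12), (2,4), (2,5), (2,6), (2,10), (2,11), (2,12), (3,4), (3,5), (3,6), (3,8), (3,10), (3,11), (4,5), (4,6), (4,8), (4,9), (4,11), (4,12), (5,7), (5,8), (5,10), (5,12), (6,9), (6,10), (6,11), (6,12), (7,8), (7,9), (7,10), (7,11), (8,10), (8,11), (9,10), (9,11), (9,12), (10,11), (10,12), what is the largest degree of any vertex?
10 (attained at vertex 10)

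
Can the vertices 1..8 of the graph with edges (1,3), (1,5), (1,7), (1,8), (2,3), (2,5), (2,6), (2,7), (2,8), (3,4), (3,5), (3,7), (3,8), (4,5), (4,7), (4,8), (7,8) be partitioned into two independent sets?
No (odd cycle of length 3: 5 -> 1 -> 3 -> 5)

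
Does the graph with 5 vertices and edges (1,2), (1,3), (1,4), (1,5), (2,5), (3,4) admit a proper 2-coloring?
No (odd cycle of length 3: 5 -> 1 -> 2 -> 5)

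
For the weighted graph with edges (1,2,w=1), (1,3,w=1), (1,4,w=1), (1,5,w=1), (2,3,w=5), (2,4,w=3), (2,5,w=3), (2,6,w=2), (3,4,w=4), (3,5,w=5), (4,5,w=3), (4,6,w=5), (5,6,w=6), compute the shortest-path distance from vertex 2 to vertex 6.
2 (path: 2 -> 6; weights 2 = 2)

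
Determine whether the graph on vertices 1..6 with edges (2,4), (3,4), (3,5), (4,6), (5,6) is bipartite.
Yes. Partition: {1, 2, 3, 6}, {4, 5}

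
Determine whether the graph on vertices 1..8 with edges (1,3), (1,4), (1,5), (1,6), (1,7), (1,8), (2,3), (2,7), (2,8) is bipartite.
Yes. Partition: {1, 2}, {3, 4, 5, 6, 7, 8}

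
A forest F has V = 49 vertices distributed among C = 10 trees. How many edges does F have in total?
39 (Each of the 10 component trees on V_i vertices has V_i - 1 edges; summing gives V - C = 49 - 10 = 39)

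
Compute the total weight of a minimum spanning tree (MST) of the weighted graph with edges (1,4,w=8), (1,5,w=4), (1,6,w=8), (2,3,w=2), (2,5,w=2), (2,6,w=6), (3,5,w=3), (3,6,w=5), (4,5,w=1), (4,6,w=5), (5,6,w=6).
14 (MST edges: (1,5,w=4), (2,3,w=2), (2,5,w=2), (3,6,w=5), (4,5,w=1); sum of weights 4 + 2 + 2 + 5 + 1 = 14)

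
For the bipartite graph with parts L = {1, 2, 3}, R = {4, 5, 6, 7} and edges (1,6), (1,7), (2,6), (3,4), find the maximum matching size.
3 (matching: (1,7), (2,6), (3,4); upper bound min(|L|,|R|) = min(3,4) = 3)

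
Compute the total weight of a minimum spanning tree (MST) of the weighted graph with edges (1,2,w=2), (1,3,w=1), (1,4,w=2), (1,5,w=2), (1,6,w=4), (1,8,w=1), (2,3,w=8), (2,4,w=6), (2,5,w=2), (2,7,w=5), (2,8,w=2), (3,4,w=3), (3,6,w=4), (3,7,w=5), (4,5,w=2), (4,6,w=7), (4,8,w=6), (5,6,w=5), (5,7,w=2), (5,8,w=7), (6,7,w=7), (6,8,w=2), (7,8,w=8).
12 (MST edges: (1,2,w=2), (1,3,w=1), (1,4,w=2), (1,5,w=2), (1,8,w=1), (5,7,w=2), (6,8,w=2); sum of weights 2 + 1 + 2 + 2 + 1 + 2 + 2 = 12)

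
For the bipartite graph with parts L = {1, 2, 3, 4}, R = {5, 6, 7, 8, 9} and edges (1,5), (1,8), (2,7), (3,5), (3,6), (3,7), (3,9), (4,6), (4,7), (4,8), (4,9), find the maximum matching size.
4 (matching: (1,8), (2,7), (3,9), (4,6); upper bound min(|L|,|R|) = min(4,5) = 4)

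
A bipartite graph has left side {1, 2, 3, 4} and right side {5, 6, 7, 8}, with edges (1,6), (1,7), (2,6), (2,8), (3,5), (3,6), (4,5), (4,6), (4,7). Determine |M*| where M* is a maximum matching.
4 (matching: (1,7), (2,8), (3,6), (4,5); upper bound min(|L|,|R|) = min(4,4) = 4)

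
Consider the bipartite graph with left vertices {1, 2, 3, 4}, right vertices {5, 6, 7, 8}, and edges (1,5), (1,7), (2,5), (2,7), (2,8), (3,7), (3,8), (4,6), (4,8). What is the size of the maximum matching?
4 (matching: (1,7), (2,5), (3,8), (4,6); upper bound min(|L|,|R|) = min(4,4) = 4)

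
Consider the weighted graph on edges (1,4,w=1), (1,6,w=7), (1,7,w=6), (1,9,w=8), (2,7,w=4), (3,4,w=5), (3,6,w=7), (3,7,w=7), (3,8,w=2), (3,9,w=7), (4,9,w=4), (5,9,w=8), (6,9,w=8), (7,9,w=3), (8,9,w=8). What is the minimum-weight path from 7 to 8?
9 (path: 7 -> 3 -> 8; weights 7 + 2 = 9)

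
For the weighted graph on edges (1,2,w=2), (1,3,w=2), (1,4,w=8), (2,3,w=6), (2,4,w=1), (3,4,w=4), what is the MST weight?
5 (MST edges: (1,2,w=2), (1,3,w=2), (2,4,w=1); sum of weights 2 + 2 + 1 = 5)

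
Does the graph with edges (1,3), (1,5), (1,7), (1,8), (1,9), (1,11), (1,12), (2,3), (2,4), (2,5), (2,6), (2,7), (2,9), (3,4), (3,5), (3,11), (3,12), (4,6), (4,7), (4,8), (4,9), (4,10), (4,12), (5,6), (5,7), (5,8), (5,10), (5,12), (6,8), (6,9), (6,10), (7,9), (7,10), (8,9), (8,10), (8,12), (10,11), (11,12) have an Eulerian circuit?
No (2 vertices have odd degree: {1, 8}; Eulerian circuit requires 0)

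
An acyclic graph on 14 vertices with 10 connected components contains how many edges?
4 (Each of the 10 component trees on V_i vertices has V_i - 1 edges; summing gives V - C = 14 - 10 = 4)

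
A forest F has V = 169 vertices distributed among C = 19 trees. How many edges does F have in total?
150 (Each of the 19 component trees on V_i vertices has V_i - 1 edges; summing gives V - C = 169 - 19 = 150)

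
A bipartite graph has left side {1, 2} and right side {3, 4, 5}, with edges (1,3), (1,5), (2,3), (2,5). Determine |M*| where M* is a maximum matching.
2 (matching: (1,5), (2,3); upper bound min(|L|,|R|) = min(2,3) = 2)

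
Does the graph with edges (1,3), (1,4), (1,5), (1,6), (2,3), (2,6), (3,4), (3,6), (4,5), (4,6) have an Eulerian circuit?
Yes (the graph is connected and all 6 vertices have even degree)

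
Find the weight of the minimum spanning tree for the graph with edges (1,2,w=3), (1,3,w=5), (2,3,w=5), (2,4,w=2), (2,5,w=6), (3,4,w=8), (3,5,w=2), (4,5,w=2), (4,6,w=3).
12 (MST edges: (1,2,w=3), (2,4,w=2), (3,5,w=2), (4,5,w=2), (4,6,w=3); sum of weights 3 + 2 + 2 + 2 + 3 = 12)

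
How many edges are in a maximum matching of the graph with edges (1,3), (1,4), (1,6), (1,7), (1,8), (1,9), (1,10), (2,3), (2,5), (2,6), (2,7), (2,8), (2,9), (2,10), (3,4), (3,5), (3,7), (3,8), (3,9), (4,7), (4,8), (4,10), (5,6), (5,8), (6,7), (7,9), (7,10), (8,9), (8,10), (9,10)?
5 (matching: (1,10), (2,8), (3,9), (4,7), (5,6); upper bound floor(n/2) = floor(10/2) = 5)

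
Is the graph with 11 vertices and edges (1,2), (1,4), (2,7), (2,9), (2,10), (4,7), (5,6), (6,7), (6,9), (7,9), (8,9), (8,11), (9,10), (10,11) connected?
No, it has 2 components: {1, 2, 4, 5, 6, 7, 8, 9, 10, 11}, {3}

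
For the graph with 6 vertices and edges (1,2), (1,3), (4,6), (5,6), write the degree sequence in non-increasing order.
[2, 2, 1, 1, 1, 1] (degrees: deg(1)=2, deg(2)=1, deg(3)=1, deg(4)=1, deg(5)=1, deg(6)=2)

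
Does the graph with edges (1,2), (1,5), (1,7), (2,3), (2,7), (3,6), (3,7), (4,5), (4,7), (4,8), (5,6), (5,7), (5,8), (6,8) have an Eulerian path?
No (8 vertices have odd degree: {1, 2, 3, 4, 5, 6, 7, 8}; Eulerian path requires 0 or 2)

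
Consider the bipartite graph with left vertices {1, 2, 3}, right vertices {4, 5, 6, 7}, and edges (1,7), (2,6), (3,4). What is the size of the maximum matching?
3 (matching: (1,7), (2,6), (3,4); upper bound min(|L|,|R|) = min(3,4) = 3)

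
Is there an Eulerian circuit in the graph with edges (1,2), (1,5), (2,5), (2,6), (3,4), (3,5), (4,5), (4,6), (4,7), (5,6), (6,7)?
No (2 vertices have odd degree: {2, 5}; Eulerian circuit requires 0)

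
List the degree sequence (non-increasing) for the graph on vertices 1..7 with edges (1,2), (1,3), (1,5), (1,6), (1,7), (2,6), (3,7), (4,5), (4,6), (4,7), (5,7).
[5, 4, 3, 3, 3, 2, 2] (degrees: deg(1)=5, deg(2)=2, deg(3)=2, deg(4)=3, deg(5)=3, deg(6)=3, deg(7)=4)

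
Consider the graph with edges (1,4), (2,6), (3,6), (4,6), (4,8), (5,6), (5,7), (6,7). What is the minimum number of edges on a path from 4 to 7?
2 (path: 4 -> 6 -> 7, 2 edges)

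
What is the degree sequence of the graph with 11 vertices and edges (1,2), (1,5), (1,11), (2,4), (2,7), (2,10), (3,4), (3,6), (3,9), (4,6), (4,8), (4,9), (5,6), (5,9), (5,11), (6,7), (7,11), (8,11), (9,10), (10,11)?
[5, 5, 4, 4, 4, 4, 3, 3, 3, 3, 2] (degrees: deg(1)=3, deg(2)=4, deg(3)=3, deg(4)=5, deg(5)=4, deg(6)=4, deg(7)=3, deg(8)=2, deg(9)=4, deg(10)=3, deg(11)=5)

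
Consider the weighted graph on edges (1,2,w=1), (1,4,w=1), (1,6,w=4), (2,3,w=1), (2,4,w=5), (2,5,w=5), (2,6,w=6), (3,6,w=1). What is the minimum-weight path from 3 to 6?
1 (path: 3 -> 6; weights 1 = 1)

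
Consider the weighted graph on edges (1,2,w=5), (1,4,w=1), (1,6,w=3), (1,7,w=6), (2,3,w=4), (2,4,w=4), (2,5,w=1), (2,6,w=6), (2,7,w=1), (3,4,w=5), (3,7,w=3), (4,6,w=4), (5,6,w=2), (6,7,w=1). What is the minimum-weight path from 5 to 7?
2 (path: 5 -> 2 -> 7; weights 1 + 1 = 2)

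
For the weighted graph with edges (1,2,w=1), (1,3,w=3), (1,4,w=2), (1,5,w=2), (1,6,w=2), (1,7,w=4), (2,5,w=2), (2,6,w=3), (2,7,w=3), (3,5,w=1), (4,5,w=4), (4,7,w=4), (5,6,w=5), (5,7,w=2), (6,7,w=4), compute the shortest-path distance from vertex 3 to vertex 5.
1 (path: 3 -> 5; weights 1 = 1)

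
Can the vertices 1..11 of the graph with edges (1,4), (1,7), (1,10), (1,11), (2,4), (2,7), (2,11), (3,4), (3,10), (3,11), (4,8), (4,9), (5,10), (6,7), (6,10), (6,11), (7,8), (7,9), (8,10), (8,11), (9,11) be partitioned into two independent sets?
Yes. Partition: {1, 2, 3, 5, 6, 8, 9}, {4, 7, 10, 11}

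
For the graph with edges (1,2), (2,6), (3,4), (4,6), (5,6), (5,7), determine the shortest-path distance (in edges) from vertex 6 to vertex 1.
2 (path: 6 -> 2 -> 1, 2 edges)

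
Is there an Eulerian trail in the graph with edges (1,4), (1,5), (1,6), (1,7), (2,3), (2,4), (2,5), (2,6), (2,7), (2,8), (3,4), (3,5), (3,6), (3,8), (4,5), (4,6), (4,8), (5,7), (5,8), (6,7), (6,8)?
Yes (the graph is connected and exactly 2 vertices have odd degree: {3, 8}; any Eulerian path must start and end at those)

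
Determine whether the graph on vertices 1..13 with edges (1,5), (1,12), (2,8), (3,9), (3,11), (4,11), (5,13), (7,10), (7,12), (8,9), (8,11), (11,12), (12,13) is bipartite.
Yes. Partition: {1, 2, 6, 7, 9, 11, 13}, {3, 4, 5, 8, 10, 12}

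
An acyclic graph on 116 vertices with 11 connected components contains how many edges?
105 (Each of the 11 component trees on V_i vertices has V_i - 1 edges; summing gives V - C = 116 - 11 = 105)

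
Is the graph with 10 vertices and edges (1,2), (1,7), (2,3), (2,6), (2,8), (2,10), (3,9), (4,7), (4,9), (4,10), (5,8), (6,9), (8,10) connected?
Yes (BFS from 1 visits [1, 2, 7, 3, 6, 8, 10, 4, 9, 5] — all 10 vertices reached)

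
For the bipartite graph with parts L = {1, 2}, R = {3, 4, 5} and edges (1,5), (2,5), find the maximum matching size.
1 (matching: (1,5); upper bound min(|L|,|R|) = min(2,3) = 2)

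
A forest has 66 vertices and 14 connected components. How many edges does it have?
52 (Each of the 14 component trees on V_i vertices has V_i - 1 edges; summing gives V - C = 66 - 14 = 52)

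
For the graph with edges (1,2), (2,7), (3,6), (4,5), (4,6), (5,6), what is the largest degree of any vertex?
3 (attained at vertex 6)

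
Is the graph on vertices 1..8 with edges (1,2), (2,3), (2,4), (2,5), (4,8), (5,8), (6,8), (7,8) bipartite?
Yes. Partition: {1, 3, 4, 5, 6, 7}, {2, 8}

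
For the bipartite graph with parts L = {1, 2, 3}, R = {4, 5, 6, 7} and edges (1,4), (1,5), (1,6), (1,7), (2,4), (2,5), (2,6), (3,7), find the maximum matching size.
3 (matching: (1,5), (2,6), (3,7); upper bound min(|L|,|R|) = min(3,4) = 3)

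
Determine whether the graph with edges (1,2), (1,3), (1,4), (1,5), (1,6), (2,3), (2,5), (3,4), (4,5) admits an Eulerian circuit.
No (6 vertices have odd degree: {1, 2, 3, 4, 5, 6}; Eulerian circuit requires 0)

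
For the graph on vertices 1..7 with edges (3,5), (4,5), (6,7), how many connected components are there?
4 (components: {1}, {2}, {3, 4, 5}, {6, 7})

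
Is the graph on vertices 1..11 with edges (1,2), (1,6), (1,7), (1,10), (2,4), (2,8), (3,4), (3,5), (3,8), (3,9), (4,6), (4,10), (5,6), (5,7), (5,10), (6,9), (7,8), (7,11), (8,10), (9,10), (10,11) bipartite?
Yes. Partition: {1, 4, 5, 8, 9, 11}, {2, 3, 6, 7, 10}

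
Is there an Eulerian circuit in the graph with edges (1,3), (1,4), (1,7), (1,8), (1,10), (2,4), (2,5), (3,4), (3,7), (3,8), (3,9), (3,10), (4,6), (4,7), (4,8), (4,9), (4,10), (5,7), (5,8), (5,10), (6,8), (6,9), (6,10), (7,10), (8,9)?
No (2 vertices have odd degree: {1, 7}; Eulerian circuit requires 0)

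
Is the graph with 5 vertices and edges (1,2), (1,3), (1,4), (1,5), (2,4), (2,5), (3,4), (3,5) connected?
Yes (BFS from 1 visits [1, 2, 3, 4, 5] — all 5 vertices reached)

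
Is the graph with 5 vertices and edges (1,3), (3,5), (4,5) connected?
No, it has 2 components: {1, 3, 4, 5}, {2}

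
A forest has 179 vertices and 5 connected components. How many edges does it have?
174 (Each of the 5 component trees on V_i vertices has V_i - 1 edges; summing gives V - C = 179 - 5 = 174)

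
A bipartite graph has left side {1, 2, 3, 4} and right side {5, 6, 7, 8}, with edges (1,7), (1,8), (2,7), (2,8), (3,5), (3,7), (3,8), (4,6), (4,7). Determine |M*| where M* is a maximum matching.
4 (matching: (1,8), (2,7), (3,5), (4,6); upper bound min(|L|,|R|) = min(4,4) = 4)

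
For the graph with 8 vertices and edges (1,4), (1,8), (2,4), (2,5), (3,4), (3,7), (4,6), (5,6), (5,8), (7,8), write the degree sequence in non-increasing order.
[4, 3, 3, 2, 2, 2, 2, 2] (degrees: deg(1)=2, deg(2)=2, deg(3)=2, deg(4)=4, deg(5)=3, deg(6)=2, deg(7)=2, deg(8)=3)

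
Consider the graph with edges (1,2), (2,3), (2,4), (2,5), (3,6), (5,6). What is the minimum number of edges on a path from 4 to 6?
3 (path: 4 -> 2 -> 5 -> 6, 3 edges)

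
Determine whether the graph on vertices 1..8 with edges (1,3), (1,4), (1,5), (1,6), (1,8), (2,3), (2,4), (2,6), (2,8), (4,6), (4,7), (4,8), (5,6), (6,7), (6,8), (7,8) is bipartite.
No (odd cycle of length 3: 8 -> 1 -> 4 -> 8)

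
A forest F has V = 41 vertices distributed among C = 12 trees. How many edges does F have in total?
29 (Each of the 12 component trees on V_i vertices has V_i - 1 edges; summing gives V - C = 41 - 12 = 29)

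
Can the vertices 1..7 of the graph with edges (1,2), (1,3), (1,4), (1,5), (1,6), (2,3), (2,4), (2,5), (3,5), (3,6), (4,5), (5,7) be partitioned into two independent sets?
No (odd cycle of length 3: 5 -> 1 -> 2 -> 5)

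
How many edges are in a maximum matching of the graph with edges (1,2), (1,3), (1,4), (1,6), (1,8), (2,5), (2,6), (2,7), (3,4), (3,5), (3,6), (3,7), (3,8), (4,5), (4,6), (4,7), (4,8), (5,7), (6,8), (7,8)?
4 (matching: (1,3), (2,6), (4,8), (5,7); upper bound floor(n/2) = floor(8/2) = 4)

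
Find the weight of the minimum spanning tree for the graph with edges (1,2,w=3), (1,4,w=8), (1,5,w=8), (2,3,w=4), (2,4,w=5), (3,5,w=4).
16 (MST edges: (1,2,w=3), (2,3,w=4), (2,4,w=5), (3,5,w=4); sum of weights 3 + 4 + 5 + 4 = 16)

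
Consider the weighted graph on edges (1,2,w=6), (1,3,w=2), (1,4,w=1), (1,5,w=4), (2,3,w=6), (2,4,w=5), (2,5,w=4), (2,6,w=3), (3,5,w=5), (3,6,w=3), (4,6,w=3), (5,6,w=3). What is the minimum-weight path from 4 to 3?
3 (path: 4 -> 1 -> 3; weights 1 + 2 = 3)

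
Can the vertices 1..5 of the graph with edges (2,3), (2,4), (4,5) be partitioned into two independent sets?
Yes. Partition: {1, 2, 5}, {3, 4}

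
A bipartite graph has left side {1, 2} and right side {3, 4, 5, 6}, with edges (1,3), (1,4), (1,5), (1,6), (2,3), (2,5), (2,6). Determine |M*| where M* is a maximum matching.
2 (matching: (1,6), (2,5); upper bound min(|L|,|R|) = min(2,4) = 2)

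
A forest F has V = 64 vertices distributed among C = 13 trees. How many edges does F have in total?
51 (Each of the 13 component trees on V_i vertices has V_i - 1 edges; summing gives V - C = 64 - 13 = 51)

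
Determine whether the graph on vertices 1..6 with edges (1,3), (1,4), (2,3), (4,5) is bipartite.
Yes. Partition: {1, 2, 5, 6}, {3, 4}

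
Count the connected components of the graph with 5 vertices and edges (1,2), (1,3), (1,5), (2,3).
2 (components: {1, 2, 3, 5}, {4})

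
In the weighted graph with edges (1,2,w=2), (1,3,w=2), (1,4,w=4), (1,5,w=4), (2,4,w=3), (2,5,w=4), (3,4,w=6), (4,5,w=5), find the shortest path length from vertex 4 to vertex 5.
5 (path: 4 -> 5; weights 5 = 5)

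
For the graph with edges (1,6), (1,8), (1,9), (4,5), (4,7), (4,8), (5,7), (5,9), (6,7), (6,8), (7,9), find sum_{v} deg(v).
22 (handshake: sum of degrees = 2|E| = 2 x 11 = 22)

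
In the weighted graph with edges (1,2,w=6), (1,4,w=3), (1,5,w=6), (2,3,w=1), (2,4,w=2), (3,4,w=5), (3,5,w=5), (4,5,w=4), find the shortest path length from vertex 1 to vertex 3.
6 (path: 1 -> 4 -> 2 -> 3; weights 3 + 2 + 1 = 6)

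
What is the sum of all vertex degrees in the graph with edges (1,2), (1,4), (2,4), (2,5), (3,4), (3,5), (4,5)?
14 (handshake: sum of degrees = 2|E| = 2 x 7 = 14)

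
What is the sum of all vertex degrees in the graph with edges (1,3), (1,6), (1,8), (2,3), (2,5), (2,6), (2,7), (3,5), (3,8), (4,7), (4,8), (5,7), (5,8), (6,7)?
28 (handshake: sum of degrees = 2|E| = 2 x 14 = 28)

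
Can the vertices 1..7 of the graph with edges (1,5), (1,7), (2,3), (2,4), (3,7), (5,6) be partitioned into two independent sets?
Yes. Partition: {1, 3, 4, 6}, {2, 5, 7}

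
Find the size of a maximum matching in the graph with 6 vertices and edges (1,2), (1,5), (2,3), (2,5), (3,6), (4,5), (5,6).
3 (matching: (1,2), (3,6), (4,5); upper bound floor(n/2) = floor(6/2) = 3)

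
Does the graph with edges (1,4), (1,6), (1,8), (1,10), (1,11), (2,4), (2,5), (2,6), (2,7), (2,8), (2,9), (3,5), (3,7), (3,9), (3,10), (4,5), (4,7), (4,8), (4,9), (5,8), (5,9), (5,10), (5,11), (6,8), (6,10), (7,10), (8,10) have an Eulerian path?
Yes (the graph is connected and exactly 2 vertices have odd degree: {1, 5}; any Eulerian path must start and end at those)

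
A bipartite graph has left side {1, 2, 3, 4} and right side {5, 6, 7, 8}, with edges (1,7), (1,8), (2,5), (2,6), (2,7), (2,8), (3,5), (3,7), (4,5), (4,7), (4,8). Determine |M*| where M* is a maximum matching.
4 (matching: (1,8), (2,6), (3,7), (4,5); upper bound min(|L|,|R|) = min(4,4) = 4)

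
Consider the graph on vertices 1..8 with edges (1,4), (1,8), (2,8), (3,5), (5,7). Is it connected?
No, it has 3 components: {1, 2, 4, 8}, {3, 5, 7}, {6}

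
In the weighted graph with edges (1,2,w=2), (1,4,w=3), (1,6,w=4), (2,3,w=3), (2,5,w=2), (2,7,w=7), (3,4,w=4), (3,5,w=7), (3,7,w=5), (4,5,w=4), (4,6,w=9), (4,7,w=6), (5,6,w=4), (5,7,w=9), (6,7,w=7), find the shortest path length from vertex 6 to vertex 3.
9 (path: 6 -> 1 -> 2 -> 3; weights 4 + 2 + 3 = 9)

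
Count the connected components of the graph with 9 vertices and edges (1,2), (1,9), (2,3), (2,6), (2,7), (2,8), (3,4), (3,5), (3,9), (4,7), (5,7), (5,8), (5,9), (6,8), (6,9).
1 (components: {1, 2, 3, 4, 5, 6, 7, 8, 9})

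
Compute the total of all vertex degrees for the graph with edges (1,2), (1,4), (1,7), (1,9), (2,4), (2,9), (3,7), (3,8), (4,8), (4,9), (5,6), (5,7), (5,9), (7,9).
28 (handshake: sum of degrees = 2|E| = 2 x 14 = 28)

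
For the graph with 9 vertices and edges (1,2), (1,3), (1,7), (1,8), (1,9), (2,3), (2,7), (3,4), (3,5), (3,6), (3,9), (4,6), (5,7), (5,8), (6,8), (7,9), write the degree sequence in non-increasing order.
[6, 5, 4, 3, 3, 3, 3, 3, 2] (degrees: deg(1)=5, deg(2)=3, deg(3)=6, deg(4)=2, deg(5)=3, deg(6)=3, deg(7)=4, deg(8)=3, deg(9)=3)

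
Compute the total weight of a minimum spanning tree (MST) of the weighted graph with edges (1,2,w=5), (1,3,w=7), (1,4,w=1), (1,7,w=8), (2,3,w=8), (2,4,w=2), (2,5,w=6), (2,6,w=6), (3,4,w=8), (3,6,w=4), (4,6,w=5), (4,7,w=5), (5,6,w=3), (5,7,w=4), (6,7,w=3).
18 (MST edges: (1,4,w=1), (2,4,w=2), (3,6,w=4), (4,6,w=5), (5,6,w=3), (6,7,w=3); sum of weights 1 + 2 + 4 + 5 + 3 + 3 = 18)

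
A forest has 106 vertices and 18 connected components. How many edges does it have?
88 (Each of the 18 component trees on V_i vertices has V_i - 1 edges; summing gives V - C = 106 - 18 = 88)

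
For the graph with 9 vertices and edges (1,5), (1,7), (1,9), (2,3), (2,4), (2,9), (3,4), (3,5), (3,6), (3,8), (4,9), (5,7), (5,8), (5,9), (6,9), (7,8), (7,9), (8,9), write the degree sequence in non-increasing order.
[7, 5, 5, 4, 4, 3, 3, 3, 2] (degrees: deg(1)=3, deg(2)=3, deg(3)=5, deg(4)=3, deg(5)=5, deg(6)=2, deg(7)=4, deg(8)=4, deg(9)=7)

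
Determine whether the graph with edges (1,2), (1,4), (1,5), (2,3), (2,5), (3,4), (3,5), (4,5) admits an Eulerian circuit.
No (4 vertices have odd degree: {1, 2, 3, 4}; Eulerian circuit requires 0)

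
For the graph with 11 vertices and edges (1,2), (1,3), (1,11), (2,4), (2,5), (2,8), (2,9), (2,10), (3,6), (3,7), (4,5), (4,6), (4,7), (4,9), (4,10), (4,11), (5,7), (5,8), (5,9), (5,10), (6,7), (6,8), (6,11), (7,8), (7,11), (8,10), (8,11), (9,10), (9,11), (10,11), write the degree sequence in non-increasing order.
[7, 7, 6, 6, 6, 6, 6, 5, 5, 3, 3] (degrees: deg(1)=3, deg(2)=6, deg(3)=3, deg(4)=7, deg(5)=6, deg(6)=5, deg(7)=6, deg(8)=6, deg(9)=5, deg(10)=6, deg(11)=7)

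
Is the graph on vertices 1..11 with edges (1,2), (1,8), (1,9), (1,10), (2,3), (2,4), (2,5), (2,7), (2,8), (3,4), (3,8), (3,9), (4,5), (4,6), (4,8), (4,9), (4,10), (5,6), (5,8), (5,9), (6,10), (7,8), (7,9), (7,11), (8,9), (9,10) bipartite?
No (odd cycle of length 3: 2 -> 1 -> 8 -> 2)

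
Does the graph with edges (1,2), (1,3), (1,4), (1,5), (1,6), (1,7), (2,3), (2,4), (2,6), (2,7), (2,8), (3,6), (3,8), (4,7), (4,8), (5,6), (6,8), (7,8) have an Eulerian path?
Yes (the graph is connected and exactly 2 vertices have odd degree: {6, 8}; any Eulerian path must start and end at those)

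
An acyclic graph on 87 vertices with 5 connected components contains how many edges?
82 (Each of the 5 component trees on V_i vertices has V_i - 1 edges; summing gives V - C = 87 - 5 = 82)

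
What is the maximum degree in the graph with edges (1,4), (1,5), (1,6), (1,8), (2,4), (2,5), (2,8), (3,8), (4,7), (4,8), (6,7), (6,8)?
5 (attained at vertex 8)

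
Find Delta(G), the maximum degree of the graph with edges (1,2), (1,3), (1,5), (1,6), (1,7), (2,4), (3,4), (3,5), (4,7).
5 (attained at vertex 1)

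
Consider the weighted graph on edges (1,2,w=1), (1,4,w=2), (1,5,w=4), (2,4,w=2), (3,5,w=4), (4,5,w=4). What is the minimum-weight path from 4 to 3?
8 (path: 4 -> 5 -> 3; weights 4 + 4 = 8)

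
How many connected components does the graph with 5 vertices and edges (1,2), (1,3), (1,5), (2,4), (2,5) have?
1 (components: {1, 2, 3, 4, 5})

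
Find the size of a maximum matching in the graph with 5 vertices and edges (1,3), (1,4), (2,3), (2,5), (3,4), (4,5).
2 (matching: (2,5), (3,4); upper bound floor(n/2) = floor(5/2) = 2)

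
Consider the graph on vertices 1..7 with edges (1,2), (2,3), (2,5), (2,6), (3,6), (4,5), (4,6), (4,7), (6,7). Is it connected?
Yes (BFS from 1 visits [1, 2, 3, 5, 6, 4, 7] — all 7 vertices reached)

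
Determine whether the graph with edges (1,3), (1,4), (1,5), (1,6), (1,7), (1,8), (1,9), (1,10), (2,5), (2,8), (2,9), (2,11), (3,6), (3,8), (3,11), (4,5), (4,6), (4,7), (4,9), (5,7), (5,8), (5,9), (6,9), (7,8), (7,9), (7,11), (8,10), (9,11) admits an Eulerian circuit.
No (2 vertices have odd degree: {4, 9}; Eulerian circuit requires 0)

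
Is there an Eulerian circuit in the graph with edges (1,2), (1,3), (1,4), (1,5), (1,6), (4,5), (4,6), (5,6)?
No (6 vertices have odd degree: {1, 2, 3, 4, 5, 6}; Eulerian circuit requires 0)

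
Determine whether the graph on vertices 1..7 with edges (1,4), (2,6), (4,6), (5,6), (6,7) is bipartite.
Yes. Partition: {1, 3, 6}, {2, 4, 5, 7}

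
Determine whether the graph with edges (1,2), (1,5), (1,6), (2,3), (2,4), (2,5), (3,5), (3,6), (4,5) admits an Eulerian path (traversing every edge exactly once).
Yes (the graph is connected and exactly 2 vertices have odd degree: {1, 3}; any Eulerian path must start and end at those)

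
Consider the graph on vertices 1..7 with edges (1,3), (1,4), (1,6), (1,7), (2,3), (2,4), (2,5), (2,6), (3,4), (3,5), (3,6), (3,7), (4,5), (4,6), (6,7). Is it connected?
Yes (BFS from 1 visits [1, 3, 4, 6, 7, 2, 5] — all 7 vertices reached)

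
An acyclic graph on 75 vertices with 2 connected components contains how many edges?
73 (Each of the 2 component trees on V_i vertices has V_i - 1 edges; summing gives V - C = 75 - 2 = 73)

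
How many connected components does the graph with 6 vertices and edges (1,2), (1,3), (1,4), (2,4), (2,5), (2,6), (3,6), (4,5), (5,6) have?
1 (components: {1, 2, 3, 4, 5, 6})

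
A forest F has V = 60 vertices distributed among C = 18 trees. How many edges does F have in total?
42 (Each of the 18 component trees on V_i vertices has V_i - 1 edges; summing gives V - C = 60 - 18 = 42)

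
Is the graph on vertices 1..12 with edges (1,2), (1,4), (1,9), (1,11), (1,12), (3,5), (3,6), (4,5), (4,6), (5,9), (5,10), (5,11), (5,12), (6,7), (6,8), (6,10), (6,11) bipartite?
Yes. Partition: {1, 5, 6}, {2, 3, 4, 7, 8, 9, 10, 11, 12}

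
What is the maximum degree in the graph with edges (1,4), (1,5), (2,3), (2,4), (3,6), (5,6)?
2 (attained at vertices 1, 2, 3, 4, 5, 6)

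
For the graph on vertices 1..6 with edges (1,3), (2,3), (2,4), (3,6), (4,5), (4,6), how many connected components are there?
1 (components: {1, 2, 3, 4, 5, 6})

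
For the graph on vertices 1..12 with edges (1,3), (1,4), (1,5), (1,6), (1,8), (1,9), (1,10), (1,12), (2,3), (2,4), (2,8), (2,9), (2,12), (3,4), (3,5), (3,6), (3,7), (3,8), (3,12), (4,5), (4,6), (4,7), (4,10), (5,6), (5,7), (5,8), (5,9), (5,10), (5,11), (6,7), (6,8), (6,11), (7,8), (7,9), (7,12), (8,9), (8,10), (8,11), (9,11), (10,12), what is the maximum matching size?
6 (matching: (1,8), (2,9), (3,12), (4,10), (5,11), (6,7); upper bound floor(n/2) = floor(12/2) = 6)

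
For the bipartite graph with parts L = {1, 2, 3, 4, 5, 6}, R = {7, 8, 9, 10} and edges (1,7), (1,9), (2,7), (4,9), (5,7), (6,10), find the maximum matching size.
3 (matching: (1,9), (2,7), (6,10); upper bound min(|L|,|R|) = min(6,4) = 4)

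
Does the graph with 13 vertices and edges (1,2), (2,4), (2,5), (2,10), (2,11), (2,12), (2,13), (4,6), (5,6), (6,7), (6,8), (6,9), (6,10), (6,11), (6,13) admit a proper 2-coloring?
Yes. Partition: {1, 3, 4, 5, 7, 8, 9, 10, 11, 12, 13}, {2, 6}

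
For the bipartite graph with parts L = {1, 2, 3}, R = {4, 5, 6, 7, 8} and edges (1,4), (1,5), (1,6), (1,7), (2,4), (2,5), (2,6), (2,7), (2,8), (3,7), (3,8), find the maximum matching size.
3 (matching: (1,7), (2,6), (3,8); upper bound min(|L|,|R|) = min(3,5) = 3)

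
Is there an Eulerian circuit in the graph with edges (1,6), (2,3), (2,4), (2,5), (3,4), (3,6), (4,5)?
No (4 vertices have odd degree: {1, 2, 3, 4}; Eulerian circuit requires 0)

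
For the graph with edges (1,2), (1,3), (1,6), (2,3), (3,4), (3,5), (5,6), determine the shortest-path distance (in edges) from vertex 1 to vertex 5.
2 (path: 1 -> 3 -> 5, 2 edges)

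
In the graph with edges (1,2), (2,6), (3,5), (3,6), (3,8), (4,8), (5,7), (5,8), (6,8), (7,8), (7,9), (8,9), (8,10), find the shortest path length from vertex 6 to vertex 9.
2 (path: 6 -> 8 -> 9, 2 edges)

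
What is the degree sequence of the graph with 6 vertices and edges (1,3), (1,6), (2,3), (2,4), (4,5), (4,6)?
[3, 2, 2, 2, 2, 1] (degrees: deg(1)=2, deg(2)=2, deg(3)=2, deg(4)=3, deg(5)=1, deg(6)=2)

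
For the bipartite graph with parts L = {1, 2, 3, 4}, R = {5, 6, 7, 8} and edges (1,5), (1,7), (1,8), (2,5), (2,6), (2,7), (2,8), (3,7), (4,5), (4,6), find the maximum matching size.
4 (matching: (1,8), (2,5), (3,7), (4,6); upper bound min(|L|,|R|) = min(4,4) = 4)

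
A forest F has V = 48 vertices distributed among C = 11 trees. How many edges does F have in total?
37 (Each of the 11 component trees on V_i vertices has V_i - 1 edges; summing gives V - C = 48 - 11 = 37)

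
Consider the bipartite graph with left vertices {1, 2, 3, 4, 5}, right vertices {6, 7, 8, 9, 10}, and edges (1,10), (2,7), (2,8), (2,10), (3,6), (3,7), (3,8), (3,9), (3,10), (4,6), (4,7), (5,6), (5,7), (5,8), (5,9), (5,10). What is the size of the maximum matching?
5 (matching: (1,10), (2,8), (3,9), (4,7), (5,6); upper bound min(|L|,|R|) = min(5,5) = 5)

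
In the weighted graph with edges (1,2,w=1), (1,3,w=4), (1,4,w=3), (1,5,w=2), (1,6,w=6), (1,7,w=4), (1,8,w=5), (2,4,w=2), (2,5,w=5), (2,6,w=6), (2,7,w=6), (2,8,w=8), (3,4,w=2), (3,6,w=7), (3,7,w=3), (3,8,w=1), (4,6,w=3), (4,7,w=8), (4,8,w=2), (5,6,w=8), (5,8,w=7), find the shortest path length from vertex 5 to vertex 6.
8 (path: 5 -> 6; weights 8 = 8)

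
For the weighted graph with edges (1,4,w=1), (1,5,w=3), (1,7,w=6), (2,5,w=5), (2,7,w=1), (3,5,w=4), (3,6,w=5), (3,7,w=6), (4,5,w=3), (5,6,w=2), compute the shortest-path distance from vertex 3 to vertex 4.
7 (path: 3 -> 5 -> 4; weights 4 + 3 = 7)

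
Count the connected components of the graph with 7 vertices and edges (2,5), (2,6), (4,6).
4 (components: {1}, {2, 4, 5, 6}, {3}, {7})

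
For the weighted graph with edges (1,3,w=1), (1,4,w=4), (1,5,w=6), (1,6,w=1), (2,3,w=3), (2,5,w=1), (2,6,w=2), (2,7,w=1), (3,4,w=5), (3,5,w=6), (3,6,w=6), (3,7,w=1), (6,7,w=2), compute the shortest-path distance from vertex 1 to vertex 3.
1 (path: 1 -> 3; weights 1 = 1)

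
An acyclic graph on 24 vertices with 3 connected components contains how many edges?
21 (Each of the 3 component trees on V_i vertices has V_i - 1 edges; summing gives V - C = 24 - 3 = 21)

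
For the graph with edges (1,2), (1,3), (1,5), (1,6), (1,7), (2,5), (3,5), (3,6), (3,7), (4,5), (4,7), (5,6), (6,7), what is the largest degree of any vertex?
5 (attained at vertices 1, 5)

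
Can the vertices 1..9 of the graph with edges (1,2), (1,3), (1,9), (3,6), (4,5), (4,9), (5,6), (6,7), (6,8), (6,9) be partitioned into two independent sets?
Yes. Partition: {1, 4, 6}, {2, 3, 5, 7, 8, 9}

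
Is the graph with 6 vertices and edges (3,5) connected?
No, it has 5 components: {1}, {2}, {3, 5}, {4}, {6}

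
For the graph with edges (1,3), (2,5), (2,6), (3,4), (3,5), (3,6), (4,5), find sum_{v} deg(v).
14 (handshake: sum of degrees = 2|E| = 2 x 7 = 14)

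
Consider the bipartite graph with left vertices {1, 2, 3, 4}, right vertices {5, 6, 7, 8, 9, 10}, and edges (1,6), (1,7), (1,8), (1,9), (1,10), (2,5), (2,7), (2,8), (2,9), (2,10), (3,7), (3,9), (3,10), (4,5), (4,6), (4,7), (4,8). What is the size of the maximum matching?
4 (matching: (1,10), (2,9), (3,7), (4,8); upper bound min(|L|,|R|) = min(4,6) = 4)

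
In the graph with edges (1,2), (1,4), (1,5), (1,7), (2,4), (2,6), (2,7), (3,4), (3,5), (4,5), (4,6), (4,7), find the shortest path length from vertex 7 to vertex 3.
2 (path: 7 -> 4 -> 3, 2 edges)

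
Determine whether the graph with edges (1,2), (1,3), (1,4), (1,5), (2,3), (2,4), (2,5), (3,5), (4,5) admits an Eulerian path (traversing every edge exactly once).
Yes (the graph is connected and exactly 2 vertices have odd degree: {3, 4}; any Eulerian path must start and end at those)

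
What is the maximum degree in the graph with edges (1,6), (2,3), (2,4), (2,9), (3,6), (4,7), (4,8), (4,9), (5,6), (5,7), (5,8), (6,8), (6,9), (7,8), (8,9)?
5 (attained at vertices 6, 8)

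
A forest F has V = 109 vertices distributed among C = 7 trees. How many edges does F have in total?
102 (Each of the 7 component trees on V_i vertices has V_i - 1 edges; summing gives V - C = 109 - 7 = 102)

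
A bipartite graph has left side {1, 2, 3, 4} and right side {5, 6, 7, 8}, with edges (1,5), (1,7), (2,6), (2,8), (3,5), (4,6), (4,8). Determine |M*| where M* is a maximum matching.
4 (matching: (1,7), (2,8), (3,5), (4,6); upper bound min(|L|,|R|) = min(4,4) = 4)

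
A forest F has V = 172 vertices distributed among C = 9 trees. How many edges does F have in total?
163 (Each of the 9 component trees on V_i vertices has V_i - 1 edges; summing gives V - C = 172 - 9 = 163)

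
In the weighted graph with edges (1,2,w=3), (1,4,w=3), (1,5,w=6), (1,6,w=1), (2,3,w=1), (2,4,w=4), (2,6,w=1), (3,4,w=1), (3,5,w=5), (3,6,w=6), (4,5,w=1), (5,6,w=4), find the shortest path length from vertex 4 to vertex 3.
1 (path: 4 -> 3; weights 1 = 1)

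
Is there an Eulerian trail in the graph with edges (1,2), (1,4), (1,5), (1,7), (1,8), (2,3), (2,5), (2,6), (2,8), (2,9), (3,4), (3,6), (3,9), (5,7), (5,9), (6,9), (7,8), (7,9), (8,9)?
Yes (the graph is connected and exactly 2 vertices have odd degree: {1, 6}; any Eulerian path must start and end at those)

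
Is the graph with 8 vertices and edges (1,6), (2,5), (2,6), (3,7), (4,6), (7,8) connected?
No, it has 2 components: {1, 2, 4, 5, 6}, {3, 7, 8}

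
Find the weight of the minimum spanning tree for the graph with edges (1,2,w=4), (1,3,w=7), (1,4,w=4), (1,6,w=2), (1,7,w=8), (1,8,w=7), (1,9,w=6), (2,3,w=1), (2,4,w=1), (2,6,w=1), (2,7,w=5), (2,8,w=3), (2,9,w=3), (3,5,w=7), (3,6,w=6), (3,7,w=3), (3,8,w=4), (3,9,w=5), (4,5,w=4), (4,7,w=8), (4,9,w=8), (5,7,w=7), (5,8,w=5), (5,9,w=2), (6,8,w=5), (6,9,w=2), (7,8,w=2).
14 (MST edges: (1,6,w=2), (2,3,w=1), (2,4,w=1), (2,6,w=1), (2,8,w=3), (5,9,w=2), (6,9,w=2), (7,8,w=2); sum of weights 2 + 1 + 1 + 1 + 3 + 2 + 2 + 2 = 14)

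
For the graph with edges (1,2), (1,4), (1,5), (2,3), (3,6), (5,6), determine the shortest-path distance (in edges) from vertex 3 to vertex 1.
2 (path: 3 -> 2 -> 1, 2 edges)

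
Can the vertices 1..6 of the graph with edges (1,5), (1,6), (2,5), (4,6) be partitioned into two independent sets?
Yes. Partition: {1, 2, 3, 4}, {5, 6}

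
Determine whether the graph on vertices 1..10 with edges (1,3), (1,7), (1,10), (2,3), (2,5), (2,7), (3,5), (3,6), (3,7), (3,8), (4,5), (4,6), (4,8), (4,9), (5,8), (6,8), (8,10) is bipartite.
No (odd cycle of length 3: 3 -> 1 -> 7 -> 3)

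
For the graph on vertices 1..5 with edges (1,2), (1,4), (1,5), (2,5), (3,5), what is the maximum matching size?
2 (matching: (1,4), (2,5); upper bound floor(n/2) = floor(5/2) = 2)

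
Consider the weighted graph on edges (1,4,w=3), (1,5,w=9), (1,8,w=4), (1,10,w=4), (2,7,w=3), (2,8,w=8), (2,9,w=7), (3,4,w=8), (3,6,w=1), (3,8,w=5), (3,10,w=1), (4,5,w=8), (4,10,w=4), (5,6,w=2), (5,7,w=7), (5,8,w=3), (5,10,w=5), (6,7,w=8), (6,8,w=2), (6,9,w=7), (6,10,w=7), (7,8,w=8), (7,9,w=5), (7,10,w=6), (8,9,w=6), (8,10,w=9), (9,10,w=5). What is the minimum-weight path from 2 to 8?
8 (path: 2 -> 8; weights 8 = 8)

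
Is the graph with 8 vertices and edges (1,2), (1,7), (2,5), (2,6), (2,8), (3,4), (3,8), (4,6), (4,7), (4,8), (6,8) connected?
Yes (BFS from 1 visits [1, 2, 7, 5, 6, 8, 4, 3] — all 8 vertices reached)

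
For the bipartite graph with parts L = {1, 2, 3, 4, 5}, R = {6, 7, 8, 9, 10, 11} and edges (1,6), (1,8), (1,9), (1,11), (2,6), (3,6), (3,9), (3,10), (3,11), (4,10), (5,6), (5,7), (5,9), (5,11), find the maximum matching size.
5 (matching: (1,8), (2,6), (3,11), (4,10), (5,9); upper bound min(|L|,|R|) = min(5,6) = 5)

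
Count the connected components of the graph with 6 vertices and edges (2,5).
5 (components: {1}, {2, 5}, {3}, {4}, {6})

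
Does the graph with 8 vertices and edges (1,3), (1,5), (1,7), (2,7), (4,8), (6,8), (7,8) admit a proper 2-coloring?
Yes. Partition: {1, 2, 8}, {3, 4, 5, 6, 7}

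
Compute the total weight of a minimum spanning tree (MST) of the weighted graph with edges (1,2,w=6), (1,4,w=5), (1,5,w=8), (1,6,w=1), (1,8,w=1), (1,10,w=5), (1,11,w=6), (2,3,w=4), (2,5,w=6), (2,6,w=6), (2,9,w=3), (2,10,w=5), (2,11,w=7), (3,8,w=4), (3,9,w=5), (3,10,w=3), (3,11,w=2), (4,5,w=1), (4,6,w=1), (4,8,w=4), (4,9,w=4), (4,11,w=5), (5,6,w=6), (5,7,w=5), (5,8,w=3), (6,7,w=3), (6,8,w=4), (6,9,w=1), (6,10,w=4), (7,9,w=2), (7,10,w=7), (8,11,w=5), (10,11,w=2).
18 (MST edges: (1,6,w=1), (1,8,w=1), (2,3,w=4), (2,9,w=3), (3,11,w=2), (4,5,w=1), (4,6,w=1), (6,9,w=1), (7,9,w=2), (10,11,w=2); sum of weights 1 + 1 + 4 + 3 + 2 + 1 + 1 + 1 + 2 + 2 = 18)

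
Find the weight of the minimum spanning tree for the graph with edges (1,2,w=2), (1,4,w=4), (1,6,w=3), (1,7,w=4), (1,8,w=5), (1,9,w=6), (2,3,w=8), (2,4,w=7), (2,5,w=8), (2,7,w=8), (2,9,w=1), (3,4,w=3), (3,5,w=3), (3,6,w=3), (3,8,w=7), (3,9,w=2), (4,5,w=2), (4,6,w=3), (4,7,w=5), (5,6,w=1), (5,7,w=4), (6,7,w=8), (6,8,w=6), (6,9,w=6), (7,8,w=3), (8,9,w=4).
18 (MST edges: (1,2,w=2), (1,6,w=3), (1,7,w=4), (2,9,w=1), (3,9,w=2), (4,5,w=2), (5,6,w=1), (7,8,w=3); sum of weights 2 + 3 + 4 + 1 + 2 + 2 + 1 + 3 = 18)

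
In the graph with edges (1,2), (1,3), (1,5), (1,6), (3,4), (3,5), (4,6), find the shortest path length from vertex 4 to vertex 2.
3 (path: 4 -> 3 -> 1 -> 2, 3 edges)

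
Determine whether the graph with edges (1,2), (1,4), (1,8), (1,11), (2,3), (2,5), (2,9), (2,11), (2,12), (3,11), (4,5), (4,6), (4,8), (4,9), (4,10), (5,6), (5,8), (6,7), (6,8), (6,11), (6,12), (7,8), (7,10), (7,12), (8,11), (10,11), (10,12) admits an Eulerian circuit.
Yes (the graph is connected and all 12 vertices have even degree)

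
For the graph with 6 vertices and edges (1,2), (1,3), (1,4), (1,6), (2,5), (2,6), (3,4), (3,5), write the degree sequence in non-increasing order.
[4, 3, 3, 2, 2, 2] (degrees: deg(1)=4, deg(2)=3, deg(3)=3, deg(4)=2, deg(5)=2, deg(6)=2)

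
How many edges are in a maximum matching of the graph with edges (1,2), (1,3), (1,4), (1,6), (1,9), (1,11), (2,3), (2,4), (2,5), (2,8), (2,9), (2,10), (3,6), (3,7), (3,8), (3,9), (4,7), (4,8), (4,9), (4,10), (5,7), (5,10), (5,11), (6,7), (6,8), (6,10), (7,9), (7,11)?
5 (matching: (1,9), (2,4), (3,8), (6,10), (7,11); upper bound floor(n/2) = floor(11/2) = 5)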